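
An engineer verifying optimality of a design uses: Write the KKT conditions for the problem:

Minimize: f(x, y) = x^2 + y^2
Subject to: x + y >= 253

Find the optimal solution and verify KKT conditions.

KKT conditions for min x^2 + y^2 s.t. x + y >= 253:
Stationarity: 2x = mu, 2y = mu
So x = y = mu/2.
Complementary slackness: mu*(x + y - 253) = 0
Primal feasibility: x + y >= 253; dual feasibility: mu >= 0
If mu = 0 then x = y = 0, but 0 + 0 < 253 is infeasible, so the constraint is active.
Constraint active: x + y = 2*(mu/2) = 253 => mu = 253
x = y = 253/2, f = 64009/2
Verify: stationarity 2*(253/2) = 253 = mu; primal 253/2 + 253/2 = 253 >= 253; dual mu = 253 >= 0; complementary slackness 253*(253 - 253) = 0. All KKT conditions hold.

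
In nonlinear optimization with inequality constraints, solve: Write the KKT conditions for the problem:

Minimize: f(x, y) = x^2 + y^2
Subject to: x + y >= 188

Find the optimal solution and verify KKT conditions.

KKT conditions for min x^2 + y^2 s.t. x + y >= 188:
Stationarity: 2x = mu, 2y = mu
So x = y = mu/2.
Complementary slackness: mu*(x + y - 188) = 0
Primal feasibility: x + y >= 188; dual feasibility: mu >= 0
If mu = 0 then x = y = 0, but 0 + 0 < 188 is infeasible, so the constraint is active.
Constraint active: x + y = 2*(mu/2) = 188 => mu = 188
x = y = 94, f = 17672
Verify: stationarity 2*94 = 188 = mu; primal 94 + 94 = 188 >= 188; dual mu = 188 >= 0; complementary slackness 188*(188 - 188) = 0. All KKT conditions hold.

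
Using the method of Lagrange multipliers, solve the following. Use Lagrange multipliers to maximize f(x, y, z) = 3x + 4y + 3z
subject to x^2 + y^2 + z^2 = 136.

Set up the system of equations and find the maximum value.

Lagrange conditions: 3 = 2*lambda*x, 4 = 2*lambda*y, 3 = 2*lambda*z
So x:3 = y:4 = z:3, i.e. x = 3t, y = 4t, z = 3t
Constraint: t^2*(3^2 + 4^2 + 3^2) = 136
  t^2 * 34 = 136  =>  t = sqrt(4)
Maximum = 3*3t + 4*4t + 3*3t = 34*sqrt(4) = 68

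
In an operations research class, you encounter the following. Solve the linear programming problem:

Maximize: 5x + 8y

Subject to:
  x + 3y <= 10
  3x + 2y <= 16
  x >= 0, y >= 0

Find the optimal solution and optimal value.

Feasible vertices: (0, 0), (0, 10/3), (4, 2), (16/3, 0)
Objective 5x + 8y at each:
  (0, 0): 0
  (0, 10/3): 80/3
  (4, 2): 36
  (16/3, 0): 80/3
Maximum is 36 at (4, 2).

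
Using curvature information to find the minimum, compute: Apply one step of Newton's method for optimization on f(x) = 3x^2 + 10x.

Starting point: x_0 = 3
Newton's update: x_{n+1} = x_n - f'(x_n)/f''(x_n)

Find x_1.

f(x) = 3x^2 + 10x
f'(x) = 6x + (10), f''(x) = 6
Newton step: x_1 = x_0 - f'(x_0)/f''(x_0)
f'(3) = 28
x_1 = 3 - 28/6 = -5/3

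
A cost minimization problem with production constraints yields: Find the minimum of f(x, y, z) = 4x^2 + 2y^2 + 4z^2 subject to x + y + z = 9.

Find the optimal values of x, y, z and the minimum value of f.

Using Lagrange multipliers on f = 4x^2 + 2y^2 + 4z^2 with constraint x + y + z = 9:
Conditions: 2*4*x = lambda, 2*2*y = lambda, 2*4*z = lambda
So x = lambda/8, y = lambda/4, z = lambda/8
Substituting into constraint: lambda * (1/2) = 9
lambda = 18
x = 9/4, y = 9/2, z = 9/4
Minimum value = 81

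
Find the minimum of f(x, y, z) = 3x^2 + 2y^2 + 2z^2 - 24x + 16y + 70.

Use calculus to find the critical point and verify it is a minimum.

f(x,y,z) = 3x^2 + 2y^2 + 2z^2 - 24x + 16y + 70
df/dx = 6x + (-24) = 0 => x = 4
df/dy = 4y + (16) = 0 => y = -4
df/dz = 4z + (0) = 0 => z = 0
f(4,-4,0) = 3*(4)^2 + 2*(-4)^2 + 2*(0)^2 + -24*(4) + 16*(-4) + 70 = -10
Hessian is diagonal with entries 6, 4, 4 > 0, confirmed minimum.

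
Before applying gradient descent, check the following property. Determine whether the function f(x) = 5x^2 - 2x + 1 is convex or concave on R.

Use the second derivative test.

f(x) = 5x^2 - 2x + 1
f'(x) = 10x - 2
f''(x) = 10
Since f''(x) = 10 > 0 for all x, f is convex on R.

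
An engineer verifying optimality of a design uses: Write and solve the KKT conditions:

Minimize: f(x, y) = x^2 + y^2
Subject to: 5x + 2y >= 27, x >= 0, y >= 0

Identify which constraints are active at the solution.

KKT conditions for min x^2 + y^2 s.t. 5x + 2y >= 27, x >= 0, y >= 0:
Stationarity: 2x = mu*5 + mu_x, 2y = mu*2 + mu_y, with mu, mu_x, mu_y >= 0
Complementary slackness: mu*(5x + 2y - 27) = 0, mu_x*x = 0, mu_y*y = 0
(0, 0) is infeasible (5*0 + 2*0 < 27), so if mu = 0 stationarity would force x = mu_x/2 >= 0, y = mu_y/2 >= 0 with mu_x*x = mu_y*y = 0, i.e. x = y = 0: contradiction. Hence mu > 0 and 5x + 2y = 27 is active.
Try x > 0, y > 0 (so mu_x = mu_y = 0): x = 5*mu/2, y = 2*mu/2
Substitute: 5*(5*mu/2) + 2*(2*mu/2) = 27
  mu*29/2 = 27 => mu = 54/29
x* = 135/29 > 0, y* = 54/29 > 0, consistent with mu_x = mu_y = 0.
f is convex and the constraints are linear, so this KKT point is the global minimum.
f* = 729/29
Active constraints: 5x + 2y >= 27 (holds with equality, mu = 54/29 > 0); x >= 0 and y >= 0 are inactive (mu_x = mu_y = 0).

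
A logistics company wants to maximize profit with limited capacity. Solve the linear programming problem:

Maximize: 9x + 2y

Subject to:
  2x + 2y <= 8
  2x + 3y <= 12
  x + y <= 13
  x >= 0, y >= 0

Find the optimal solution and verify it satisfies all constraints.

Feasible vertices: (0, 0), (0, 4), (4, 0)
Objective 9x + 2y at each vertex:
  (0, 0): 0
  (0, 4): 8
  (4, 0): 36
Maximum is 36 at (4, 0).
Verify constraints at (x, y) = (4, 0):
  2*4 + 2*0 = 8 <= 8 (active)
  2*4 + 3*0 = 8 <= 12
  1*4 + 1*0 = 4 <= 13
  x = 4 >= 0, y = 0 >= 0. All constraints satisfied.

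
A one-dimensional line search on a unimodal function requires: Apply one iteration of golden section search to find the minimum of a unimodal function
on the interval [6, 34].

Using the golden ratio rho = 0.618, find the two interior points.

Golden section search on [6, 34].
Golden ratio rho = 0.618 (approx).
Interior points:
  x_1 = 6 + (1-0.618)*28 = 16.6960
  x_2 = 6 + 0.618*28 = 23.3040
Compare f(x_1) and f(x_2) to determine which subinterval to keep.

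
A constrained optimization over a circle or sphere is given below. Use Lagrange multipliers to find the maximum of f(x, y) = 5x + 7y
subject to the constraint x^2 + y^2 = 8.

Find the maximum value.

Set up Lagrange conditions: grad f = lambda * grad g
  5 = 2*lambda*x
  7 = 2*lambda*y
From these: x/y = 5/7, so x = 5t, y = 7t for some t.
Substitute into constraint: (5t)^2 + (7t)^2 = 8
  t^2 * 74 = 8
  t = sqrt(8/74)
Maximum = 5*x + 7*y = (5^2 + 7^2)*t = 74 * sqrt(8/74) = sqrt(592)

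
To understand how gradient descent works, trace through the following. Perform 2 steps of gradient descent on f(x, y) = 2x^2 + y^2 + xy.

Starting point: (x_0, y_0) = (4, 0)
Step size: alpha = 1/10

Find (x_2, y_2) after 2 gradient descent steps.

f(x,y) = 2x^2 + y^2 + xy
grad_x = 4x + 1y, grad_y = 2y + 1x
Step 1: grad = (16, 4), (12/5, -2/5)
Step 2: grad = (46/5, 8/5), (37/25, -14/25)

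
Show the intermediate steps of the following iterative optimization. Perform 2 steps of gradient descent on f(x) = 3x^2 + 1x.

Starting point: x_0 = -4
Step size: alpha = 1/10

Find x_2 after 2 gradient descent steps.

f(x) = 3x^2 + 1x, f'(x) = 6x + (1)
Step 1: f'(-4) = -23, x_1 = -4 - 1/10 * -23 = -17/10
Step 2: f'(-17/10) = -46/5, x_2 = -17/10 - 1/10 * -46/5 = -39/50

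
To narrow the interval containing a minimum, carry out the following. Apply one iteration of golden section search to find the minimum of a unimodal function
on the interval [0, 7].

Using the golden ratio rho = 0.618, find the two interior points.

Golden section search on [0, 7].
Golden ratio rho = 0.618 (approx).
Interior points:
  x_1 = 0 + (1-0.618)*7 = 2.6740
  x_2 = 0 + 0.618*7 = 4.3260
Compare f(x_1) and f(x_2) to determine which subinterval to keep.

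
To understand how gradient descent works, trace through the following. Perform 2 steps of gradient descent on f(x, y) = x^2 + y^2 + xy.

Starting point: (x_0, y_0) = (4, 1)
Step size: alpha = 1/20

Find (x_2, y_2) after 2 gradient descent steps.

f(x,y) = x^2 + y^2 + xy
grad_x = 2x + 1y, grad_y = 2y + 1x
Step 1: grad = (9, 6), (71/20, 7/10)
Step 2: grad = (39/5, 99/20), (79/25, 181/400)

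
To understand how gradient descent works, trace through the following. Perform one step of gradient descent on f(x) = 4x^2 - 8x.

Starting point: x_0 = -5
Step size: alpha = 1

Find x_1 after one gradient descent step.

f(x) = 4x^2 - 8x
f'(x) = 8x - 8
f'(-5) = 8*-5 + (-8) = -48
x_1 = x_0 - alpha * f'(x_0) = -5 - 1 * -48 = 43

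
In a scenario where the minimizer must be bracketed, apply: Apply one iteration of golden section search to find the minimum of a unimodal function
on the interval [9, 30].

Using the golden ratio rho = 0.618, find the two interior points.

Golden section search on [9, 30].
Golden ratio rho = 0.618 (approx).
Interior points:
  x_1 = 9 + (1-0.618)*21 = 17.0220
  x_2 = 9 + 0.618*21 = 21.9780
Compare f(x_1) and f(x_2) to determine which subinterval to keep.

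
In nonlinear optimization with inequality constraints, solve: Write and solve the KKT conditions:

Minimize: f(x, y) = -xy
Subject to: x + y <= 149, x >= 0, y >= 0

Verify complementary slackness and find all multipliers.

Problem: min -xy s.t. x + y <= 149 (multiplier lambda), x >= 0 (mu_x), y >= 0 (mu_y)
KKT stationarity: -y + lambda - mu_x = 0, -x + lambda - mu_y = 0, with lambda, mu_x, mu_y >= 0
Complementary slackness: lambda*(x + y - 149) = 0, mu_x*x = 0, mu_y*y = 0
If lambda = 0: y = -mu_x <= 0 and x = -mu_y <= 0 force x = y = 0 with f = 0; but x = y = 149/2 is feasible with f = -22201/4 < 0, so this is not the minimum. Hence lambda > 0 and x + y = 149.
Try x > 0, y > 0 (so mu_x = mu_y = 0): y = lambda, x = lambda => x = y = lambda
x + y = 149 => 2*lambda = 149 => lambda = 149/2
x* = y* = 149/2 > 0, consistent with mu_x = mu_y = 0.
(Any feasible point with x = 0 or y = 0 has f = 0 > -22201/4, so the minimum is not on those boundaries.)
min(-xy) = -22201/4 (i.e. max xy = 22201/4)
Multipliers: lambda = 149/2, mu_x = 0, mu_y = 0
Complementary slackness: lambda*(x + y - 149) = 149/2*(149/2 + 149/2 - 149) = 0, mu_x*x = 0*149/2 = 0, mu_y*y = 0*149/2 = 0. Satisfied.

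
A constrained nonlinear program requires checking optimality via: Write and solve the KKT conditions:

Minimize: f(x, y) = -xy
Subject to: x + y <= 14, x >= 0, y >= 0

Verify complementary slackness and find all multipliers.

Problem: min -xy s.t. x + y <= 14 (multiplier lambda), x >= 0 (mu_x), y >= 0 (mu_y)
KKT stationarity: -y + lambda - mu_x = 0, -x + lambda - mu_y = 0, with lambda, mu_x, mu_y >= 0
Complementary slackness: lambda*(x + y - 14) = 0, mu_x*x = 0, mu_y*y = 0
If lambda = 0: y = -mu_x <= 0 and x = -mu_y <= 0 force x = y = 0 with f = 0; but x = y = 7 is feasible with f = -49 < 0, so this is not the minimum. Hence lambda > 0 and x + y = 14.
Try x > 0, y > 0 (so mu_x = mu_y = 0): y = lambda, x = lambda => x = y = lambda
x + y = 14 => 2*lambda = 14 => lambda = 7
x* = y* = 7 > 0, consistent with mu_x = mu_y = 0.
(Any feasible point with x = 0 or y = 0 has f = 0 > -49, so the minimum is not on those boundaries.)
min(-xy) = -49 (i.e. max xy = 49)
Multipliers: lambda = 7, mu_x = 0, mu_y = 0
Complementary slackness: lambda*(x + y - 14) = 7*(7 + 7 - 14) = 0, mu_x*x = 0*7 = 0, mu_y*y = 0*7 = 0. Satisfied.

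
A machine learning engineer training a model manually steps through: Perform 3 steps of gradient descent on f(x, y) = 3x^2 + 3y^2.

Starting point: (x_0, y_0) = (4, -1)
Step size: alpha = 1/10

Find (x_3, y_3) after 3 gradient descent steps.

f(x,y) = 3x^2 + 3y^2
grad_x = 6x + 0y, grad_y = 6y + 0x
Step 1: grad = (24, -6), (8/5, -2/5)
Step 2: grad = (48/5, -12/5), (16/25, -4/25)
Step 3: grad = (96/25, -24/25), (32/125, -8/125)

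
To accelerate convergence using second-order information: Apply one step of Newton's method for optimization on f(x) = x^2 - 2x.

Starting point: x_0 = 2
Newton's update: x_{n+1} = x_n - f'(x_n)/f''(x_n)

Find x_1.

f(x) = x^2 - 2x
f'(x) = 2x + (-2), f''(x) = 2
Newton step: x_1 = x_0 - f'(x_0)/f''(x_0)
f'(2) = 2
x_1 = 2 - 2/2 = 1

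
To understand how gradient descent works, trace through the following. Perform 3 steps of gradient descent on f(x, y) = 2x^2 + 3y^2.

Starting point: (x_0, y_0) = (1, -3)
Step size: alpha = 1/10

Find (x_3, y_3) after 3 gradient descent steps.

f(x,y) = 2x^2 + 3y^2
grad_x = 4x + 0y, grad_y = 6y + 0x
Step 1: grad = (4, -18), (3/5, -6/5)
Step 2: grad = (12/5, -36/5), (9/25, -12/25)
Step 3: grad = (36/25, -72/25), (27/125, -24/125)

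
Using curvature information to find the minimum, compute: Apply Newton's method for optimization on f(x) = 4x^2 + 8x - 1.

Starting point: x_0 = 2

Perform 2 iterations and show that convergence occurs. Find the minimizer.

f(x) = 4x^2 + 8x - 1, f'(x) = 8x + (8), f''(x) = 8
Step 1: f'(2) = 24, x_1 = 2 - 24/8 = -1
Step 2: f'(-1) = 0, x_2 = -1 (converged)
Newton's method converges in 1 step for quadratics.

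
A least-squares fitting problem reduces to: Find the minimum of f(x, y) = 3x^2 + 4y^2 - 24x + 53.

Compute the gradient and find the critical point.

f(x,y) = 3x^2 + 4y^2 - 24x + 53
df/dx = 6x + (-24) = 0  =>  x = 4
df/dy = 8y + (0) = 0  =>  y = 0
f(4, 0) = 3*(4)^2 + 4*(0)^2 + -24*(4) + 53 = 5
Hessian is diagonal with entries 6, 8 > 0, so this is a minimum.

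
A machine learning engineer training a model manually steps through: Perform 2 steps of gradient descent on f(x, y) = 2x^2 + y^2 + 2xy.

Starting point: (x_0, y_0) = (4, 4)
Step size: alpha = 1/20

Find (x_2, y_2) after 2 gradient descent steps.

f(x,y) = 2x^2 + y^2 + 2xy
grad_x = 4x + 2y, grad_y = 2y + 2x
Step 1: grad = (24, 16), (14/5, 16/5)
Step 2: grad = (88/5, 12), (48/25, 13/5)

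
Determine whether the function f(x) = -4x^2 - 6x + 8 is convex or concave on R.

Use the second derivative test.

f(x) = -4x^2 - 6x + 8
f'(x) = -8x - 6
f''(x) = -8
Since f''(x) = -8 < 0 for all x, f is concave on R.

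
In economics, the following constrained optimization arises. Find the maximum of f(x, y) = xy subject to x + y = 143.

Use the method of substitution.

Substitute y = 143 - x into f(x,y) = xy:
g(x) = x(143 - x) = 143x - x^2
g'(x) = 143 - 2x = 0  =>  x = 143/2
y = 143 - 143/2 = 143/2
Maximum value = (143/2) * (143/2) = 20449/4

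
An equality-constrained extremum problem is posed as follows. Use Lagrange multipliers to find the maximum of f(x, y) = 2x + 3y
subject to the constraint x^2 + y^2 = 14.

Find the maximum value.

Set up Lagrange conditions: grad f = lambda * grad g
  2 = 2*lambda*x
  3 = 2*lambda*y
From these: x/y = 2/3, so x = 2t, y = 3t for some t.
Substitute into constraint: (2t)^2 + (3t)^2 = 14
  t^2 * 13 = 14
  t = sqrt(14/13)
Maximum = 2*x + 3*y = (2^2 + 3^2)*t = 13 * sqrt(14/13) = sqrt(182)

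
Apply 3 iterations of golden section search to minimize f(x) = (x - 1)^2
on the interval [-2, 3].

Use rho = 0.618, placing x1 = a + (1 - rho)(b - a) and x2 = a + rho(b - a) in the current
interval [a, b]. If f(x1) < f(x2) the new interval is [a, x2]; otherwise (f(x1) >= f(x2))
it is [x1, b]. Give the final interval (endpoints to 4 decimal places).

Golden section search for min of f(x) = (x - 1)^2 on [-2, 3].
Each step: x1 = a + (1 - rho)(b - a), x2 = a + rho(b - a); if f(x1) < f(x2) keep [a, x2], otherwise keep [x1, b].
Step 1: [-2.0000, 3.0000], x1=-0.0900 (f=1.1881), x2=1.0900 (f=0.0081); f(x1) > f(x2) => keep [-0.0900, 3.0000]
Step 2: [-0.0900, 3.0000], x1=1.0904 (f=0.0082), x2=1.8196 (f=0.6718); f(x1) < f(x2) => keep [-0.0900, 1.8196]
Step 3: [-0.0900, 1.8196], x1=0.6395 (f=0.1300), x2=1.0901 (f=0.0081); f(x1) > f(x2) => keep [0.6395, 1.8196]
Final interval: [0.6395, 1.8196]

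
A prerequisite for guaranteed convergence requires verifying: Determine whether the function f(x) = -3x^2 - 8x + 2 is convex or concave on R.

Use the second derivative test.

f(x) = -3x^2 - 8x + 2
f'(x) = -6x - 8
f''(x) = -6
Since f''(x) = -6 < 0 for all x, f is concave on R.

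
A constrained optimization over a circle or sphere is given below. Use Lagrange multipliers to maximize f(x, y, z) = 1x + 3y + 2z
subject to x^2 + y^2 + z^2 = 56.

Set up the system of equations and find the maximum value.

Lagrange conditions: 1 = 2*lambda*x, 3 = 2*lambda*y, 2 = 2*lambda*z
So x:1 = y:3 = z:2, i.e. x = 1t, y = 3t, z = 2t
Constraint: t^2*(1^2 + 3^2 + 2^2) = 56
  t^2 * 14 = 56  =>  t = sqrt(4)
Maximum = 1*1t + 3*3t + 2*2t = 14*sqrt(4) = 28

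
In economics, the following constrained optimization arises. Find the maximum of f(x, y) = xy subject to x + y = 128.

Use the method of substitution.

Substitute y = 128 - x into f(x,y) = xy:
g(x) = x(128 - x) = 128x - x^2
g'(x) = 128 - 2x = 0  =>  x = 64
y = 128 - 64 = 64
Maximum value = 64 * 64 = 4096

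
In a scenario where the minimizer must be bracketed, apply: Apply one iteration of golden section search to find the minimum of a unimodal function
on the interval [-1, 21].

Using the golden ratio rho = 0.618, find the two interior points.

Golden section search on [-1, 21].
Golden ratio rho = 0.618 (approx).
Interior points:
  x_1 = -1 + (1-0.618)*22 = 7.4040
  x_2 = -1 + 0.618*22 = 12.5960
Compare f(x_1) and f(x_2) to determine which subinterval to keep.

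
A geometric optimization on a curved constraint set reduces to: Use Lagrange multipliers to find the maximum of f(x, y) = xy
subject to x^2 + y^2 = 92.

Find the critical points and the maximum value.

Lagrange conditions: y = 2*lambda*x and x = 2*lambda*y
If x = 0 then y = 0, violating the constraint, so x, y != 0.
Dividing: y/x = x/y => x^2 = y^2 => y = x or y = -x
Constraint: 2x^2 = 92 => x^2 = 46 => x = +/-sqrt(46)
Critical points: (sqrt(46), sqrt(46)), (-sqrt(46), -sqrt(46)), (sqrt(46), -sqrt(46)), (-sqrt(46), sqrt(46))
  y = x:  xy = x^2 = 46  at (sqrt(46), sqrt(46)) and (-sqrt(46), -sqrt(46))
  y = -x: xy = -x^2 = -46 at (sqrt(46), -sqrt(46)) and (-sqrt(46), sqrt(46))
Maximum xy = 46 at (sqrt(46), sqrt(46)) and (-sqrt(46), -sqrt(46))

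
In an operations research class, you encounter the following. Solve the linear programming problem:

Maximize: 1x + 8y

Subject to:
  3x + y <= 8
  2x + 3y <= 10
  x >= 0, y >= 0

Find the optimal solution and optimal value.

Feasible vertices: (0, 0), (0, 10/3), (2, 2), (8/3, 0)
Objective 1x + 8y at each:
  (0, 0): 0
  (0, 10/3): 80/3
  (2, 2): 18
  (8/3, 0): 8/3
Maximum is 80/3 at (0, 10/3).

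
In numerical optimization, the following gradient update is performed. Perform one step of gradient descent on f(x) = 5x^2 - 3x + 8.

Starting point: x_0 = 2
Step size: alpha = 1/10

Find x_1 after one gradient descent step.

f(x) = 5x^2 - 3x + 8
f'(x) = 10x - 3
f'(2) = 10*2 + (-3) = 17
x_1 = x_0 - alpha * f'(x_0) = 2 - 1/10 * 17 = 3/10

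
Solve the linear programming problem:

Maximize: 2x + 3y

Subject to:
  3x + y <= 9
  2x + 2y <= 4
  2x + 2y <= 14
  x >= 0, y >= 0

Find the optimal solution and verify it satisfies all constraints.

Feasible vertices: (0, 0), (0, 2), (2, 0)
Objective 2x + 3y at each vertex:
  (0, 0): 0
  (0, 2): 6
  (2, 0): 4
Maximum is 6 at (0, 2).
Verify constraints at (x, y) = (0, 2):
  3*0 + 1*2 = 2 <= 9
  2*0 + 2*2 = 4 <= 4 (active)
  2*0 + 2*2 = 4 <= 14
  x = 0 >= 0, y = 2 >= 0. All constraints satisfied.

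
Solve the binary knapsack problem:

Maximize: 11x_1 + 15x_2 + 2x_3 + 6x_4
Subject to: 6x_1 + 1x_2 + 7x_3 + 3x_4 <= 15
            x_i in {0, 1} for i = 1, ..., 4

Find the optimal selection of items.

Items: item 1 (v=11, w=6), item 2 (v=15, w=1), item 3 (v=2, w=7), item 4 (v=6, w=3)
Capacity: 15
Checking all 16 subsets (w = total weight, v = total value):
  {}: w = 0, v = 0
  {1}: w = 6, v = 11
  {2}: w = 1, v = 15
  {3}: w = 7, v = 2
  {4}: w = 3, v = 6
  {1, 2}: w = 7, v = 26
  {1, 3}: w = 13, v = 13
  {1, 4}: w = 9, v = 17
  {2, 3}: w = 8, v = 17
  {2, 4}: w = 4, v = 21
  {3, 4}: w = 10, v = 8
  {1, 2, 3}: w = 14, v = 28
  {1, 2, 4}: w = 10, v = 32
  {1, 3, 4}: w = 16 > 15, infeasible
  {2, 3, 4}: w = 11, v = 23
  {1, 2, 3, 4}: w = 17 > 15, infeasible
Best feasible subset: items [1, 2, 4]
Total weight: 10 <= 15, total value: 32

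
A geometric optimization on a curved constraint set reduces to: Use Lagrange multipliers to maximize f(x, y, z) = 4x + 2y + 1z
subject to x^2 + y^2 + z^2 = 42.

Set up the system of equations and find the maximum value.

Lagrange conditions: 4 = 2*lambda*x, 2 = 2*lambda*y, 1 = 2*lambda*z
So x:4 = y:2 = z:1, i.e. x = 4t, y = 2t, z = 1t
Constraint: t^2*(4^2 + 2^2 + 1^2) = 42
  t^2 * 21 = 42  =>  t = sqrt(2)
Maximum = 4*4t + 2*2t + 1*1t = 21*sqrt(2) = sqrt(882)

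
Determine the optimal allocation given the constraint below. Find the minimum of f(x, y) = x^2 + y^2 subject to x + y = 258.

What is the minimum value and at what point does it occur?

Substitute y = 258 - x into f(x,y) = x^2 + y^2:
g(x) = x^2 + (258 - x)^2 = 2x^2 - 516x + 66564
g'(x) = 4x - 516 = 0  =>  x = 129
y = 258 - 129 = 129
Minimum value = 129^2 + 129^2 = 33282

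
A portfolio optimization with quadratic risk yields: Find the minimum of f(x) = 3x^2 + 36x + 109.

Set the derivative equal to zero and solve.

f(x) = 3x^2 + 36x + 109
f'(x) = 6x + (36) = 0
x = -36/6 = -6
f(-6) = 1
Since f''(x) = 6 > 0, this is a minimum.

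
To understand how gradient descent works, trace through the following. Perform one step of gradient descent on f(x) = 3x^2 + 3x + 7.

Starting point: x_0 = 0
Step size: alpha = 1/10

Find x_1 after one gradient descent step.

f(x) = 3x^2 + 3x + 7
f'(x) = 6x + 3
f'(0) = 6*0 + (3) = 3
x_1 = x_0 - alpha * f'(x_0) = 0 - 1/10 * 3 = -3/10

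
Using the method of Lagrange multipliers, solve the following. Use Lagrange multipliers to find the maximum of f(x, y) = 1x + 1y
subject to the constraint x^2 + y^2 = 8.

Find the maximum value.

Set up Lagrange conditions: grad f = lambda * grad g
  1 = 2*lambda*x
  1 = 2*lambda*y
From these: x/y = 1/1, so x = 1t, y = 1t for some t.
Substitute into constraint: (1t)^2 + (1t)^2 = 8
  t^2 * 2 = 8
  t = sqrt(8/2)
Maximum = 1*x + 1*y = (1^2 + 1^2)*t = 2 * sqrt(8/2) = 4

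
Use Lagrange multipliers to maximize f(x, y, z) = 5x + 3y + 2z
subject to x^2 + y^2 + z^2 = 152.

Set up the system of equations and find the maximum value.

Lagrange conditions: 5 = 2*lambda*x, 3 = 2*lambda*y, 2 = 2*lambda*z
So x:5 = y:3 = z:2, i.e. x = 5t, y = 3t, z = 2t
Constraint: t^2*(5^2 + 3^2 + 2^2) = 152
  t^2 * 38 = 152  =>  t = sqrt(4)
Maximum = 5*5t + 3*3t + 2*2t = 38*sqrt(4) = 76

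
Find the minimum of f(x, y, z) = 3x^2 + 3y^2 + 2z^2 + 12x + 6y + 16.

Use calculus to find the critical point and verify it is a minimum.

f(x,y,z) = 3x^2 + 3y^2 + 2z^2 + 12x + 6y + 16
df/dx = 6x + (12) = 0 => x = -2
df/dy = 6y + (6) = 0 => y = -1
df/dz = 4z + (0) = 0 => z = 0
f(-2,-1,0) = 3*(-2)^2 + 3*(-1)^2 + 2*(0)^2 + 12*(-2) + 6*(-1) + 16 = 1
Hessian is diagonal with entries 6, 6, 4 > 0, confirmed minimum.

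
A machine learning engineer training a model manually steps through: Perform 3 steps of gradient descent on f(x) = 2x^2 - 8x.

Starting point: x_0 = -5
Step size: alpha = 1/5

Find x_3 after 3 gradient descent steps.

f(x) = 2x^2 - 8x, f'(x) = 4x + (-8)
Step 1: f'(-5) = -28, x_1 = -5 - 1/5 * -28 = 3/5
Step 2: f'(3/5) = -28/5, x_2 = 3/5 - 1/5 * -28/5 = 43/25
Step 3: f'(43/25) = -28/25, x_3 = 43/25 - 1/5 * -28/25 = 243/125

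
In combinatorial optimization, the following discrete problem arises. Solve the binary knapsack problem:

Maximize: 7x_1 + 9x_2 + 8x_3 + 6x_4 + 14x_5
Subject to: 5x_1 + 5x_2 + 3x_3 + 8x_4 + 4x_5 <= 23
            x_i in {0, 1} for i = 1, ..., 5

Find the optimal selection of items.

Items: item 1 (v=7, w=5), item 2 (v=9, w=5), item 3 (v=8, w=3), item 4 (v=6, w=8), item 5 (v=14, w=4)
Capacity: 23
Checking all 32 subsets (w = total weight, v = total value):
  {}: w = 0, v = 0
  {1}: w = 5, v = 7
  {2}: w = 5, v = 9
  {3}: w = 3, v = 8
  {4}: w = 8, v = 6
  {5}: w = 4, v = 14
  {1, 2}: w = 10, v = 16
  {1, 3}: w = 8, v = 15
  {1, 4}: w = 13, v = 13
  {1, 5}: w = 9, v = 21
  {2, 3}: w = 8, v = 17
  {2, 4}: w = 13, v = 15
  {2, 5}: w = 9, v = 23
  {3, 4}: w = 11, v = 14
  {3, 5}: w = 7, v = 22
  {4, 5}: w = 12, v = 20
  {1, 2, 3}: w = 13, v = 24
  {1, 2, 4}: w = 18, v = 22
  {1, 2, 5}: w = 14, v = 30
  {1, 3, 4}: w = 16, v = 21
  {1, 3, 5}: w = 12, v = 29
  {1, 4, 5}: w = 17, v = 27
  {2, 3, 4}: w = 16, v = 23
  {2, 3, 5}: w = 12, v = 31
  {2, 4, 5}: w = 17, v = 29
  {3, 4, 5}: w = 15, v = 28
  {1, 2, 3, 4}: w = 21, v = 30
  {1, 2, 3, 5}: w = 17, v = 38
  {1, 2, 4, 5}: w = 22, v = 36
  {1, 3, 4, 5}: w = 20, v = 35
  {2, 3, 4, 5}: w = 20, v = 37
  {1, 2, 3, 4, 5}: w = 25 > 23, infeasible
Best feasible subset: items [1, 2, 3, 5]
Total weight: 17 <= 23, total value: 38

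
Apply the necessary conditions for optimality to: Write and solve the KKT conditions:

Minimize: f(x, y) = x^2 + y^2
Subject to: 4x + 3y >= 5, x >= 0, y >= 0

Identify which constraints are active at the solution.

KKT conditions for min x^2 + y^2 s.t. 4x + 3y >= 5, x >= 0, y >= 0:
Stationarity: 2x = mu*4 + mu_x, 2y = mu*3 + mu_y, with mu, mu_x, mu_y >= 0
Complementary slackness: mu*(4x + 3y - 5) = 0, mu_x*x = 0, mu_y*y = 0
(0, 0) is infeasible (4*0 + 3*0 < 5), so if mu = 0 stationarity would force x = mu_x/2 >= 0, y = mu_y/2 >= 0 with mu_x*x = mu_y*y = 0, i.e. x = y = 0: contradiction. Hence mu > 0 and 4x + 3y = 5 is active.
Try x > 0, y > 0 (so mu_x = mu_y = 0): x = 4*mu/2, y = 3*mu/2
Substitute: 4*(4*mu/2) + 3*(3*mu/2) = 5
  mu*25/2 = 5 => mu = 2/5
x* = 4/5 > 0, y* = 3/5 > 0, consistent with mu_x = mu_y = 0.
f is convex and the constraints are linear, so this KKT point is the global minimum.
f* = 1
Active constraints: 4x + 3y >= 5 (holds with equality, mu = 2/5 > 0); x >= 0 and y >= 0 are inactive (mu_x = mu_y = 0).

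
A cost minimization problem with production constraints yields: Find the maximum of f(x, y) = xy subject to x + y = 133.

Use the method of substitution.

Substitute y = 133 - x into f(x,y) = xy:
g(x) = x(133 - x) = 133x - x^2
g'(x) = 133 - 2x = 0  =>  x = 133/2
y = 133 - 133/2 = 133/2
Maximum value = (133/2) * (133/2) = 17689/4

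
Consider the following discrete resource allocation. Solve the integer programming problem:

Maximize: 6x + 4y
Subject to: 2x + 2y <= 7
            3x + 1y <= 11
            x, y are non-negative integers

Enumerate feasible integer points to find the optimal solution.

Constraint 1: 2x + 2y <= 7
Constraint 2: 3x + 1y <= 11
Feasible x range (need y >= 0): 0 <= x <= min(7/2, 11/3) => x in {0, ..., 3}.
Enumerate feasible integer points row by row (the coefficient of y is 4 > 0, so for each x the largest feasible y gives the best value):
  x = 0: y <= min((7 - 2*0)/2, (11 - 3*0)/1) => y in {0, ..., 3}; best 6*0 + 4*3 = 12
  x = 1: y <= min((7 - 2*1)/2, (11 - 3*1)/1) => y in {0, ..., 2}; best 6*1 + 4*2 = 14
  x = 2: y <= min((7 - 2*2)/2, (11 - 3*2)/1) => y in {0, ..., 1}; best 6*2 + 4*1 = 16
  x = 3: y <= min((7 - 2*3)/2, (11 - 3*3)/1) => y in {0}; best 6*3 + 4*0 = 18
The maximum 6x + 4y = 18 is achieved at x = 3, y = 0.
Check: 2*3 + 2*0 = 6 <= 7 and 3*3 + 1*0 = 9 <= 11.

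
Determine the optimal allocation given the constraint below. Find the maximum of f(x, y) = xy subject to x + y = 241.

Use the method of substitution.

Substitute y = 241 - x into f(x,y) = xy:
g(x) = x(241 - x) = 241x - x^2
g'(x) = 241 - 2x = 0  =>  x = 241/2
y = 241 - 241/2 = 241/2
Maximum value = (241/2) * (241/2) = 58081/4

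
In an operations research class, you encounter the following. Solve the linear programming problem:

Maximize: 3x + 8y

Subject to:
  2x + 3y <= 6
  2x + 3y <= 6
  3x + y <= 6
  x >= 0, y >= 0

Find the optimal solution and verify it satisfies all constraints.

Feasible vertices: (0, 0), (0, 2), (12/7, 6/7), (2, 0)
Objective 3x + 8y at each vertex:
  (0, 0): 0
  (0, 2): 16
  (12/7, 6/7): 12
  (2, 0): 6
Maximum is 16 at (0, 2).
Verify constraints at (x, y) = (0, 2):
  2*0 + 3*2 = 6 <= 6 (active)
  2*0 + 3*2 = 6 <= 6 (active)
  3*0 + 1*2 = 2 <= 6
  x = 0 >= 0, y = 2 >= 0. All constraints satisfied.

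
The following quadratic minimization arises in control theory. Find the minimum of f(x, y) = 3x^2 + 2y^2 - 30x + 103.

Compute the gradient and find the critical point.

f(x,y) = 3x^2 + 2y^2 - 30x + 103
df/dx = 6x + (-30) = 0  =>  x = 5
df/dy = 4y + (0) = 0  =>  y = 0
f(5, 0) = 3*(5)^2 + 2*(0)^2 + -30*(5) + 103 = 28
Hessian is diagonal with entries 6, 4 > 0, so this is a minimum.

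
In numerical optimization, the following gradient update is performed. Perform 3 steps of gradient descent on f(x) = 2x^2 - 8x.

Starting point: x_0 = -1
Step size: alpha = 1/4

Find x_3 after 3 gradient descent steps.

f(x) = 2x^2 - 8x, f'(x) = 4x + (-8)
Step 1: f'(-1) = -12, x_1 = -1 - 1/4 * -12 = 2
Step 2: f'(2) = 0, x_2 = 2 - 1/4 * 0 = 2
Step 3: f'(2) = 0, x_3 = 2 - 1/4 * 0 = 2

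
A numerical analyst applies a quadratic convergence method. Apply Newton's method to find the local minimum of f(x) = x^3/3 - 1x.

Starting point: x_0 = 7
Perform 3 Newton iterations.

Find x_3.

f(x) = x^3/3 - 1x
f'(x) = x^2 - 1, f''(x) = 2x
Newton update: x_{n+1} = x_n - (x_n^2 - 1)/(2*x_n)
Step 1: x_0 = 7, f'=48, f''=14, x_1 = 25/7
Step 2: x_1 = 25/7, f'=576/49, f''=50/7, x_2 = 337/175
Step 3: x_2 = 337/175, f'=82944/30625, f''=674/175, x_3 = 72097/58975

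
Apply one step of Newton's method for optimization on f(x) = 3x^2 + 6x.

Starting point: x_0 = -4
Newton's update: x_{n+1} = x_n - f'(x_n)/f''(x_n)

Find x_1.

f(x) = 3x^2 + 6x
f'(x) = 6x + (6), f''(x) = 6
Newton step: x_1 = x_0 - f'(x_0)/f''(x_0)
f'(-4) = -18
x_1 = -4 - -18/6 = -1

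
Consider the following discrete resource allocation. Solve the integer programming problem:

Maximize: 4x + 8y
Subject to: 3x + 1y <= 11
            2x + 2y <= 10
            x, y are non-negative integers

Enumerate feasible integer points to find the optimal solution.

Constraint 1: 3x + 1y <= 11
Constraint 2: 2x + 2y <= 10
Feasible x range (need y >= 0): 0 <= x <= min(11/3, 10/2) => x in {0, ..., 3}.
Enumerate feasible integer points row by row (the coefficient of y is 8 > 0, so for each x the largest feasible y gives the best value):
  x = 0: y <= min((11 - 3*0)/1, (10 - 2*0)/2) => y in {0, ..., 5}; best 4*0 + 8*5 = 40
  x = 1: y <= min((11 - 3*1)/1, (10 - 2*1)/2) => y in {0, ..., 4}; best 4*1 + 8*4 = 36
  x = 2: y <= min((11 - 3*2)/1, (10 - 2*2)/2) => y in {0, ..., 3}; best 4*2 + 8*3 = 32
  x = 3: y <= min((11 - 3*3)/1, (10 - 2*3)/2) => y in {0, ..., 2}; best 4*3 + 8*2 = 28
The maximum 4x + 8y = 40 is achieved at x = 0, y = 5.
Check: 3*0 + 1*5 = 5 <= 11 and 2*0 + 2*5 = 10 <= 10.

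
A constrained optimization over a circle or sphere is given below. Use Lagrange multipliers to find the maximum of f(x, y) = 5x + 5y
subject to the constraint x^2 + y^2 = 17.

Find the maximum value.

Set up Lagrange conditions: grad f = lambda * grad g
  5 = 2*lambda*x
  5 = 2*lambda*y
From these: x/y = 5/5, so x = 5t, y = 5t for some t.
Substitute into constraint: (5t)^2 + (5t)^2 = 17
  t^2 * 50 = 17
  t = sqrt(17/50)
Maximum = 5*x + 5*y = (5^2 + 5^2)*t = 50 * sqrt(17/50) = sqrt(850)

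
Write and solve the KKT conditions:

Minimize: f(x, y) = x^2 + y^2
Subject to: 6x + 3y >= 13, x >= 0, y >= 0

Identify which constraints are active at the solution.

KKT conditions for min x^2 + y^2 s.t. 6x + 3y >= 13, x >= 0, y >= 0:
Stationarity: 2x = mu*6 + mu_x, 2y = mu*3 + mu_y, with mu, mu_x, mu_y >= 0
Complementary slackness: mu*(6x + 3y - 13) = 0, mu_x*x = 0, mu_y*y = 0
(0, 0) is infeasible (6*0 + 3*0 < 13), so if mu = 0 stationarity would force x = mu_x/2 >= 0, y = mu_y/2 >= 0 with mu_x*x = mu_y*y = 0, i.e. x = y = 0: contradiction. Hence mu > 0 and 6x + 3y = 13 is active.
Try x > 0, y > 0 (so mu_x = mu_y = 0): x = 6*mu/2, y = 3*mu/2
Substitute: 6*(6*mu/2) + 3*(3*mu/2) = 13
  mu*45/2 = 13 => mu = 26/45
x* = 26/15 > 0, y* = 13/15 > 0, consistent with mu_x = mu_y = 0.
f is convex and the constraints are linear, so this KKT point is the global minimum.
f* = 169/45
Active constraints: 6x + 3y >= 13 (holds with equality, mu = 26/45 > 0); x >= 0 and y >= 0 are inactive (mu_x = mu_y = 0).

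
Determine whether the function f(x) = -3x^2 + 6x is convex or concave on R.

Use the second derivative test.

f(x) = -3x^2 + 6x
f'(x) = -6x + 6
f''(x) = -6
Since f''(x) = -6 < 0 for all x, f is concave on R.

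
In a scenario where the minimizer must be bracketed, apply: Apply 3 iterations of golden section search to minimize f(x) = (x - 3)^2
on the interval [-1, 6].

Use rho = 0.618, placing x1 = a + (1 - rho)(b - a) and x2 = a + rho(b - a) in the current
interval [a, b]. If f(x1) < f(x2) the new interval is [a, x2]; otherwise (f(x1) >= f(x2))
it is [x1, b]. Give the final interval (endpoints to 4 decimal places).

Golden section search for min of f(x) = (x - 3)^2 on [-1, 6].
Each step: x1 = a + (1 - rho)(b - a), x2 = a + rho(b - a); if f(x1) < f(x2) keep [a, x2], otherwise keep [x1, b].
Step 1: [-1.0000, 6.0000], x1=1.6740 (f=1.7583), x2=3.3260 (f=0.1063); f(x1) > f(x2) => keep [1.6740, 6.0000]
Step 2: [1.6740, 6.0000], x1=3.3265 (f=0.1066), x2=4.3475 (f=1.8157); f(x1) < f(x2) => keep [1.6740, 4.3475]
Step 3: [1.6740, 4.3475], x1=2.6953 (f=0.0929), x2=3.3262 (f=0.1064); f(x1) < f(x2) => keep [1.6740, 3.3262]
Final interval: [1.6740, 3.3262]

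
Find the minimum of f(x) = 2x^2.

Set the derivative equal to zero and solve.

f(x) = 2x^2
f'(x) = 4x + (0) = 0
x = 0/4 = 0
f(0) = 0
Since f''(x) = 4 > 0, this is a minimum.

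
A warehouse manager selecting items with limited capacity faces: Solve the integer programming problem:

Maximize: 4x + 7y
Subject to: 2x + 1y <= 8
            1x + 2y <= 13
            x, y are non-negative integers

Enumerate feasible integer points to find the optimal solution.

Constraint 1: 2x + 1y <= 8
Constraint 2: 1x + 2y <= 13
Feasible x range (need y >= 0): 0 <= x <= min(8/2, 13/1) => x in {0, ..., 4}.
Enumerate feasible integer points row by row (the coefficient of y is 7 > 0, so for each x the largest feasible y gives the best value):
  x = 0: y <= min((8 - 2*0)/1, (13 - 1*0)/2) => y in {0, ..., 6}; best 4*0 + 7*6 = 42
  x = 1: y <= min((8 - 2*1)/1, (13 - 1*1)/2) => y in {0, ..., 6}; best 4*1 + 7*6 = 46
  x = 2: y <= min((8 - 2*2)/1, (13 - 1*2)/2) => y in {0, ..., 4}; best 4*2 + 7*4 = 36
  x = 3: y <= min((8 - 2*3)/1, (13 - 1*3)/2) => y in {0, ..., 2}; best 4*3 + 7*2 = 26
  x = 4: y <= min((8 - 2*4)/1, (13 - 1*4)/2) => y in {0}; best 4*4 + 7*0 = 16
The maximum 4x + 7y = 46 is achieved at x = 1, y = 6.
Check: 2*1 + 1*6 = 8 <= 8 and 1*1 + 2*6 = 13 <= 13.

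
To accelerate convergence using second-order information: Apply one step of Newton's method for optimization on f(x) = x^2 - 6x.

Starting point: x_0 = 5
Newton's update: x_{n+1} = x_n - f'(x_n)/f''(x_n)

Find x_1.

f(x) = x^2 - 6x
f'(x) = 2x + (-6), f''(x) = 2
Newton step: x_1 = x_0 - f'(x_0)/f''(x_0)
f'(5) = 4
x_1 = 5 - 4/2 = 3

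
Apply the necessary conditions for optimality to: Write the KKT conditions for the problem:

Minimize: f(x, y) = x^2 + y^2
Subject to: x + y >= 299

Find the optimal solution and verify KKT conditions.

KKT conditions for min x^2 + y^2 s.t. x + y >= 299:
Stationarity: 2x = mu, 2y = mu
So x = y = mu/2.
Complementary slackness: mu*(x + y - 299) = 0
Primal feasibility: x + y >= 299; dual feasibility: mu >= 0
If mu = 0 then x = y = 0, but 0 + 0 < 299 is infeasible, so the constraint is active.
Constraint active: x + y = 2*(mu/2) = 299 => mu = 299
x = y = 299/2, f = 89401/2
Verify: stationarity 2*(299/2) = 299 = mu; primal 299/2 + 299/2 = 299 >= 299; dual mu = 299 >= 0; complementary slackness 299*(299 - 299) = 0. All KKT conditions hold.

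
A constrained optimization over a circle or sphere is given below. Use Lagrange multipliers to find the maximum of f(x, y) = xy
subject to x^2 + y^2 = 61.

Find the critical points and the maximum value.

Lagrange conditions: y = 2*lambda*x and x = 2*lambda*y
If x = 0 then y = 0, violating the constraint, so x, y != 0.
Dividing: y/x = x/y => x^2 = y^2 => y = x or y = -x
Constraint: 2x^2 = 61 => x^2 = 61/2 => x = +/-sqrt(61/2)
Critical points: (sqrt(61/2), sqrt(61/2)), (-sqrt(61/2), -sqrt(61/2)), (sqrt(61/2), -sqrt(61/2)), (-sqrt(61/2), sqrt(61/2))
  y = x:  xy = x^2 = 61/2  at (sqrt(61/2), sqrt(61/2)) and (-sqrt(61/2), -sqrt(61/2))
  y = -x: xy = -x^2 = -61/2 at (sqrt(61/2), -sqrt(61/2)) and (-sqrt(61/2), sqrt(61/2))
Maximum xy = 61/2 at (sqrt(61/2), sqrt(61/2)) and (-sqrt(61/2), -sqrt(61/2))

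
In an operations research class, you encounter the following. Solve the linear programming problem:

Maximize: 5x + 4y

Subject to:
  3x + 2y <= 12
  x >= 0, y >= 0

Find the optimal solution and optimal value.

The feasible region has vertices at [(0, 0), (4, 0), (0, 6)].
Checking objective 5x + 4y at each vertex:
  (0, 0): 5*0 + 4*0 = 0
  (4, 0): 5*4 + 4*0 = 20
  (0, 6): 5*0 + 4*6 = 24
Maximum is 24 at (0, 6).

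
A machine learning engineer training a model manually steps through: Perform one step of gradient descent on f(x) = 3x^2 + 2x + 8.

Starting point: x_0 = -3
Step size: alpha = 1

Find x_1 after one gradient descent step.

f(x) = 3x^2 + 2x + 8
f'(x) = 6x + 2
f'(-3) = 6*-3 + (2) = -16
x_1 = x_0 - alpha * f'(x_0) = -3 - 1 * -16 = 13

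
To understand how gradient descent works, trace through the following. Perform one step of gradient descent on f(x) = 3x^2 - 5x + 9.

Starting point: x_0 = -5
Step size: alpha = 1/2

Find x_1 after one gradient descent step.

f(x) = 3x^2 - 5x + 9
f'(x) = 6x - 5
f'(-5) = 6*-5 + (-5) = -35
x_1 = x_0 - alpha * f'(x_0) = -5 - 1/2 * -35 = 25/2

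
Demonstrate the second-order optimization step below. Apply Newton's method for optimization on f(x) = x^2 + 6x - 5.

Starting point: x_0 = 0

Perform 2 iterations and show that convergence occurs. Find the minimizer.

f(x) = x^2 + 6x - 5, f'(x) = 2x + (6), f''(x) = 2
Step 1: f'(0) = 6, x_1 = 0 - 6/2 = -3
Step 2: f'(-3) = 0, x_2 = -3 (converged)
Newton's method converges in 1 step for quadratics.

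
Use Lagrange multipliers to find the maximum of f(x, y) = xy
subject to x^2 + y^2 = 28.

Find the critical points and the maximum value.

Lagrange conditions: y = 2*lambda*x and x = 2*lambda*y
If x = 0 then y = 0, violating the constraint, so x, y != 0.
Dividing: y/x = x/y => x^2 = y^2 => y = x or y = -x
Constraint: 2x^2 = 28 => x^2 = 14 => x = +/-sqrt(14)
Critical points: (sqrt(14), sqrt(14)), (-sqrt(14), -sqrt(14)), (sqrt(14), -sqrt(14)), (-sqrt(14), sqrt(14))
  y = x:  xy = x^2 = 14  at (sqrt(14), sqrt(14)) and (-sqrt(14), -sqrt(14))
  y = -x: xy = -x^2 = -14 at (sqrt(14), -sqrt(14)) and (-sqrt(14), sqrt(14))
Maximum xy = 14 at (sqrt(14), sqrt(14)) and (-sqrt(14), -sqrt(14))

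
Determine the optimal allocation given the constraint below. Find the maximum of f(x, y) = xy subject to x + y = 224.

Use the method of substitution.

Substitute y = 224 - x into f(x,y) = xy:
g(x) = x(224 - x) = 224x - x^2
g'(x) = 224 - 2x = 0  =>  x = 112
y = 224 - 112 = 112
Maximum value = 112 * 112 = 12544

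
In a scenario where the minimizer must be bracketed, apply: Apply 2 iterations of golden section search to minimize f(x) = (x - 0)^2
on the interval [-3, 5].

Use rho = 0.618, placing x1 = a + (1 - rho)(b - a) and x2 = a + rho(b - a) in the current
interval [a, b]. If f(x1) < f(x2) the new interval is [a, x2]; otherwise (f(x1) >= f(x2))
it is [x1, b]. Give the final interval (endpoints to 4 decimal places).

Golden section search for min of f(x) = (x - 0)^2 on [-3, 5].
Each step: x1 = a + (1 - rho)(b - a), x2 = a + rho(b - a); if f(x1) < f(x2) keep [a, x2], otherwise keep [x1, b].
Step 1: [-3.0000, 5.0000], x1=0.0560 (f=0.0031), x2=1.9440 (f=3.7791); f(x1) < f(x2) => keep [-3.0000, 1.9440]
Step 2: [-3.0000, 1.9440], x1=-1.1114 (f=1.2352), x2=0.0554 (f=0.0031); f(x1) > f(x2) => keep [-1.1114, 1.9440]
Final interval: [-1.1114, 1.9440]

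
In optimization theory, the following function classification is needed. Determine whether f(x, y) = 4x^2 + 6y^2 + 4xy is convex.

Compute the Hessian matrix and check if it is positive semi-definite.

f(x,y) = 4x^2 + 6y^2 + 4xy
Hessian H = [[8, 4], [4, 12]]
trace(H) = 20, det(H) = 80
Eigenvalues: (20 +/- sqrt(80)) / 2 = 14.47, 5.528
Since both eigenvalues > 0, f is convex.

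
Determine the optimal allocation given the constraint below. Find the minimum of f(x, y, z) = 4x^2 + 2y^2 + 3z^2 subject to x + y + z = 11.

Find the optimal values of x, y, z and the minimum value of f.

Using Lagrange multipliers on f = 4x^2 + 2y^2 + 3z^2 with constraint x + y + z = 11:
Conditions: 2*4*x = lambda, 2*2*y = lambda, 2*3*z = lambda
So x = lambda/8, y = lambda/4, z = lambda/6
Substituting into constraint: lambda * (13/24) = 11
lambda = 264/13
x = 33/13, y = 66/13, z = 44/13
Minimum value = 1452/13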